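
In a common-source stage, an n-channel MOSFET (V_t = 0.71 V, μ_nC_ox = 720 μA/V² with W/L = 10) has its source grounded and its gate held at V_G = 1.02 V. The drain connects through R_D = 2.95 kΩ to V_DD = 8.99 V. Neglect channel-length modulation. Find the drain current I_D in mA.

V_GS = V_G = 1.02 V, so V_ov = 1.02 − 0.71 = 0.31 V.
k_n = μ_nC_ox · (W/L) = 7.2 mA/V².
Assume saturation: I_D = ½ k_n V_ov² = 0.5 × 7.2 × 0.31² = 0.346 mA, giving V_DS = V_DD − I_D R_D = 8.99 − 0.346 × 2.95 = 7.97 V.
V_DS = 7.97 V ≥ V_ov = 0.31 V, confirming saturation.

I_D = 0.346 mA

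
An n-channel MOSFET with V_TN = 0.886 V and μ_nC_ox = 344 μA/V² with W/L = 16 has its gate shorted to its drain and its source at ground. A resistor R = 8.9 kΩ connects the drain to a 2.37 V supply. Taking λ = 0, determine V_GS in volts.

V_GS = 1.11 V

With gate tied to drain, V_GS = V_DS ≥ V_GS − V_TN, so the device is in saturation.
k_n = μ_nC_ox · (W/L) = 5.504 mA/V².
KCL at the drain: ½ k_n (V_GS − V_TN)² = (V_DD − V_GS)/R.
Let x = V_GS − 0.886. Then 24.5 x² + x − 1.484 = 0, giving x = 0.227 V (positive root), so V_GS = 1.11 V.
I_D = (V_DD − V_GS)/R = (2.37 − 1.11) / 8.9 = 0.141 mA.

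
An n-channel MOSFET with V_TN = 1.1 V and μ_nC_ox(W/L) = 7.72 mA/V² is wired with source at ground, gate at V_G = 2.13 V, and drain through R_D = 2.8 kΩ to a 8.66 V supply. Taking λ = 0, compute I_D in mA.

I_D = 2.92 mA

V_GS = V_G = 2.13 V, so V_ov = 2.13 − 1.1 = 1.03 V.
Assume saturation: I_D = ½ k_n V_ov² = 0.5 × 7.72 × 1.03² = 4.1 mA, giving V_DS = V_DD − I_D R_D = 8.66 − 4.1 × 2.8 = -2.81 V.
But -2.81 V < V_ov = 1.03 V, so the device is actually in triode.
In triode I_D = k_n[V_ov V_DS − ½ V_DS²] and I_D = (V_DD − V_DS)/R_D. Equating: 10.8 V_DS² − 23.26 V_DS + 8.66 = 0, giving V_DS = 0.479 V (the root below V_ov).
I_D = (8.66 − 0.479) / 2.8 = 2.92 mA.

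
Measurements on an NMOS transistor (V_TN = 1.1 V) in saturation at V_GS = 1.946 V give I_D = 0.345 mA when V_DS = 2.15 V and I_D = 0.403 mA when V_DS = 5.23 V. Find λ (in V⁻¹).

With V_GS fixed, I_D ∝ (1 + λ V_DS) in saturation, so I_D2/I_D1 = (1 + λ V_DS2)/(1 + λ V_DS1).
0.403/0.345 = 1.168 = (1 + 5.23 λ)/(1 + 2.15 λ).
Solving: λ (I_D1 V_DS2 − I_D2 V_DS1) = I_D2 − I_D1, so λ = (0.403 − 0.345) / (0.345 × 5.23 − 0.403 × 2.15) = 0.058 / 0.938 = 0.0618 V⁻¹.

λ = 0.0618 V⁻¹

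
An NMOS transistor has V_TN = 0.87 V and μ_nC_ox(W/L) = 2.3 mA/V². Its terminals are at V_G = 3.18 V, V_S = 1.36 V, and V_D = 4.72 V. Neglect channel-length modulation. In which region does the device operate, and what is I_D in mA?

V_GS = V_G − V_S = 3.18 − 1.36 = 1.82 V; V_DS = V_D − V_S = 4.72 − 1.36 = 3.36 V.
V_ov = V_GS − V_TN = 1.82 − 0.87 = 0.95 V.
Since V_DS = 3.36 V ≥ V_ov = 0.95 V, the device is in saturation.
I_D = ½ k_n V_ov² = 0.5 × 2.3 × 0.95² = 1.04 mA.

Saturation; I_D = 1.04 mA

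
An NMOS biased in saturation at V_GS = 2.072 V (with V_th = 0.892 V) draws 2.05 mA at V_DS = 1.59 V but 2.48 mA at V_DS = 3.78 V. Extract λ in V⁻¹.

With V_GS fixed, I_D ∝ (1 + λ V_DS) in saturation, so I_D2/I_D1 = (1 + λ V_DS2)/(1 + λ V_DS1).
2.48/2.05 = 1.21 = (1 + 3.78 λ)/(1 + 1.59 λ).
Solving: λ (I_D1 V_DS2 − I_D2 V_DS1) = I_D2 − I_D1, so λ = (2.48 − 2.05) / (2.05 × 3.78 − 2.48 × 1.59) = 0.43 / 3.81 = 0.113 V⁻¹.

λ = 0.113 V⁻¹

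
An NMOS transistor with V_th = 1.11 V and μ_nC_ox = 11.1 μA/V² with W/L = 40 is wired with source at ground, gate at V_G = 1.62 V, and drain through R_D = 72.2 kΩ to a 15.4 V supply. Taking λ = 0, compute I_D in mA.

I_D = 0.0577 mA

V_GS = V_G = 1.62 V, so V_ov = 1.62 − 1.11 = 0.51 V.
k_n = μ_nC_ox · (W/L) = 0.444 mA/V².
Assume saturation: I_D = ½ k_n V_ov² = 0.5 × 0.444 × 0.51² = 0.0577 mA, giving V_DS = V_DD − I_D R_D = 15.4 − 0.0577 × 72.2 = 11.2 V.
V_DS = 11.2 V ≥ V_ov = 0.51 V, confirming saturation.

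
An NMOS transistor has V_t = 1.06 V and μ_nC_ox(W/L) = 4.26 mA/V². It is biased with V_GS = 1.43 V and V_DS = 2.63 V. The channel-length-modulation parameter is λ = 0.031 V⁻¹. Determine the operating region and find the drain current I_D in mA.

Saturation; I_D = 0.315 mA

V_ov = V_GS − V_t = 1.43 − 1.06 = 0.37 V.
Since V_DS = 2.63 V ≥ V_ov = 0.37 V, the device is in saturation.
I_D = ½ k_n V_ov² (1 + λ V_DS) = 0.5 × 4.26 × 0.37² × (1 + 0.031 × 2.63) = 0.315 mA.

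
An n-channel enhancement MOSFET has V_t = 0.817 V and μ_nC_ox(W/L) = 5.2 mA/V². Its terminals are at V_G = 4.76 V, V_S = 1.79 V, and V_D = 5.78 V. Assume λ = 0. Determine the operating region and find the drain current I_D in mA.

V_GS = V_G − V_S = 4.76 − 1.79 = 2.97 V; V_DS = V_D − V_S = 5.78 − 1.79 = 3.99 V.
V_ov = V_GS − V_t = 2.97 − 0.817 = 2.15 V.
Since V_DS = 3.99 V ≥ V_ov = 2.15 V, the device is in saturation.
I_D = ½ k_n V_ov² = 0.5 × 5.2 × 2.15² = 12.1 mA.

Saturation; I_D = 12.1 mA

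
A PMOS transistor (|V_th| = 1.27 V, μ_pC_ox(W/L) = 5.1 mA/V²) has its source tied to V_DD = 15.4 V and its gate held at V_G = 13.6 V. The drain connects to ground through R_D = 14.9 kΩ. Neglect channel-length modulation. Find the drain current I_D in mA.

V_SG = V_DD − V_G = 15.4 − 13.6 = 1.8 V, so V_ov = 1.8 − 1.27 = 0.53 V.
Assume saturation: I_D = ½ k_p V_ov² = 0.5 × 5.1 × 0.53² = 0.716 mA, giving V_SD = V_DD − I_D R_D = 15.4 − 0.716 × 14.9 = 4.73 V.
V_SD = 4.73 V ≥ V_ov = 0.53 V, confirming saturation.

I_D = 0.716 mA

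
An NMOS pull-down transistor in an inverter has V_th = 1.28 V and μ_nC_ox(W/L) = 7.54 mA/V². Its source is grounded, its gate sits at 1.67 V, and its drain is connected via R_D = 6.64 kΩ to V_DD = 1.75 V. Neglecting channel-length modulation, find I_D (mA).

I_D = 0.249 mA

V_GS = V_G = 1.67 V, so V_ov = 1.67 − 1.28 = 0.39 V.
Assume saturation: I_D = ½ k_n V_ov² = 0.5 × 7.54 × 0.39² = 0.573 mA, giving V_DS = V_DD − I_D R_D = 1.75 − 0.573 × 6.64 = -2.06 V.
But -2.06 V < V_ov = 0.39 V, so the device is actually in triode.
In triode I_D = k_n[V_ov V_DS − ½ V_DS²] and I_D = (V_DD − V_DS)/R_D. Equating: 25 V_DS² − 20.53 V_DS + 1.75 = 0, giving V_DS = 0.0967 V (the root below V_ov).
I_D = (1.75 − 0.0967) / 6.64 = 0.249 mA.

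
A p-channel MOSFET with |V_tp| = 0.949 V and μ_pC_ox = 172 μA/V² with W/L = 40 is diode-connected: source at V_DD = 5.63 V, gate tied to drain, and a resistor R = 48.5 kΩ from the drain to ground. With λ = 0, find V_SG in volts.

With gate tied to drain, V_SG = V_SD ≥ V_SG − |V_tp|, so the device is in saturation.
k_p = μ_pC_ox · (W/L) = 6.88 mA/V².
KCL at the drain: ½ k_p (V_SG − |V_tp|)² = (V_DD − V_SG)/R.
Let x = V_SG − 0.949. Then 167 x² + x − 4.681 = 0, giving x = 0.165 V (positive root), so V_SG = 1.11 V.
I_D = (V_DD − V_SG)/R = (5.63 − 1.11) / 48.5 = 0.0931 mA.

V_SG = 1.11 V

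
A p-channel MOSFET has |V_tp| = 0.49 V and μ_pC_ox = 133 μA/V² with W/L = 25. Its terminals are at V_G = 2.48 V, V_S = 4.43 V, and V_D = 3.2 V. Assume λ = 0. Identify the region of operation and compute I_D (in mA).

Triode; I_D = 3.46 mA

V_SG = V_S − V_G = 4.43 − 2.48 = 1.95 V; V_SD = V_S − V_D = 4.43 − 3.2 = 1.23 V.
k_p = μ_pC_ox · (W/L) = 3.325 mA/V².
V_ov = V_SG − |V_tp| = 1.95 − 0.49 = 1.46 V.
Since V_SD = 1.23 V < V_ov = 1.46 V, the device is in the triode region.
I_D = k_p [V_ov · V_SD − ½ V_SD²] = 3.325 × [1.46 × 1.23 − 0.5 × 1.23²] = 3.46 mA.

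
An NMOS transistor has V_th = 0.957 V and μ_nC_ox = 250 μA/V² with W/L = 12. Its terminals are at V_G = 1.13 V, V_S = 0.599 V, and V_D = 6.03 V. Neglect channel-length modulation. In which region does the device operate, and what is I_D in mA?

V_GS = V_G − V_S = 1.13 − 0.599 = 0.531 V; V_DS = V_D − V_S = 6.03 − 0.599 = 5.43 V.
V_GS = 0.531 V < V_th = 0.957 V, so the transistor is in cutoff.

Cutoff; I_D = 0 mA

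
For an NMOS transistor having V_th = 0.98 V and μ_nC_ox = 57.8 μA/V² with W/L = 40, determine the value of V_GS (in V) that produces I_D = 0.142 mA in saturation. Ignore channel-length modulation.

V_GS = 1.33 V

k_n = μ_nC_ox · (W/L) = 2.312 mA/V².
In saturation I_D = ½ k_n (V_GS − V_th)², so V_GS − V_th = √(2 I_D / k_n) = √(2 × 0.142 / 2.312) = 0.35 V.
V_GS = 0.98 + 0.35 = 1.33 V.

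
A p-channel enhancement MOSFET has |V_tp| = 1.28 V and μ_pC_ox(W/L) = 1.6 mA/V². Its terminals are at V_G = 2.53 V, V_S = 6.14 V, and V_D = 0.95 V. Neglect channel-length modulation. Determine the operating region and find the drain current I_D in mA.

V_SG = V_S − V_G = 6.14 − 2.53 = 3.61 V; V_SD = V_S − V_D = 6.14 − 0.95 = 5.19 V.
V_ov = V_SG − |V_tp| = 3.61 − 1.28 = 2.33 V.
Since V_SD = 5.19 V ≥ V_ov = 2.33 V, the device is in saturation.
I_D = ½ k_p V_ov² = 0.5 × 1.6 × 2.33² = 4.34 mA.

Saturation; I_D = 4.34 mA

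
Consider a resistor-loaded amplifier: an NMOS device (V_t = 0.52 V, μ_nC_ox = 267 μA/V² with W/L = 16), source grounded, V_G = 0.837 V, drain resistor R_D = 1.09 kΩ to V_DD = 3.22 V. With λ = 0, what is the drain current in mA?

V_GS = V_G = 0.837 V, so V_ov = 0.837 − 0.52 = 0.317 V.
k_n = μ_nC_ox · (W/L) = 4.272 mA/V².
Assume saturation: I_D = ½ k_n V_ov² = 0.5 × 4.272 × 0.317² = 0.215 mA, giving V_DS = V_DD − I_D R_D = 3.22 − 0.215 × 1.09 = 2.99 V.
V_DS = 2.99 V ≥ V_ov = 0.317 V, confirming saturation.

I_D = 0.215 mA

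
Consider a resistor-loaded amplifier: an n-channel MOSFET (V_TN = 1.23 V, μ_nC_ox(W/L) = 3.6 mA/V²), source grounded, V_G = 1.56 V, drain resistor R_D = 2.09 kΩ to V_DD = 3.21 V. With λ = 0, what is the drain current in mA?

I_D = 0.196 mA

V_GS = V_G = 1.56 V, so V_ov = 1.56 − 1.23 = 0.33 V.
Assume saturation: I_D = ½ k_n V_ov² = 0.5 × 3.6 × 0.33² = 0.196 mA, giving V_DS = V_DD − I_D R_D = 3.21 − 0.196 × 2.09 = 2.8 V.
V_DS = 2.8 V ≥ V_ov = 0.33 V, confirming saturation.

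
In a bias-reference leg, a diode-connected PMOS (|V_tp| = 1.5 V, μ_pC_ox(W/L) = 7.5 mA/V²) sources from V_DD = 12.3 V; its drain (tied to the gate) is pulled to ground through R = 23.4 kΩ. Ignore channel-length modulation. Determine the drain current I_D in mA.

With gate tied to drain, V_SG = V_SD ≥ V_SG − |V_tp|, so the device is in saturation.
KCL at the drain: ½ k_p (V_SG − |V_tp|)² = (V_DD − V_SG)/R.
Let x = V_SG − 1.5. Then 87.8 x² + x − 10.8 = 0, giving x = 0.345 V (positive root), so V_SG = 1.85 V.
I_D = (V_DD − V_SG)/R = (12.3 − 1.85) / 23.4 = 0.447 mA.

I_D = 0.447 mA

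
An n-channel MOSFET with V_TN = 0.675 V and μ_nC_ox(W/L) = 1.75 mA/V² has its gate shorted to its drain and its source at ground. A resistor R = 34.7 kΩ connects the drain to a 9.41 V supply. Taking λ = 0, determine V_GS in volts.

With gate tied to drain, V_GS = V_DS ≥ V_GS − V_TN, so the device is in saturation.
KCL at the drain: ½ k_n (V_GS − V_TN)² = (V_DD − V_GS)/R.
Let x = V_GS − 0.675. Then 30.4 x² + x − 8.735 = 0, giving x = 0.52 V (positive root), so V_GS = 1.2 V.
I_D = (V_DD − V_GS)/R = (9.41 − 1.2) / 34.7 = 0.237 mA.

V_GS = 1.20 V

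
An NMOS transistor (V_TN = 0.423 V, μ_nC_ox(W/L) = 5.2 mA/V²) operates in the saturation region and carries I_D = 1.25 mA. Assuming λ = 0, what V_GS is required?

In saturation I_D = ½ k_n (V_GS − V_TN)², so V_GS − V_TN = √(2 I_D / k_n) = √(2 × 1.25 / 5.2) = 0.693 V.
V_GS = 0.423 + 0.693 = 1.12 V.

V_GS = 1.12 V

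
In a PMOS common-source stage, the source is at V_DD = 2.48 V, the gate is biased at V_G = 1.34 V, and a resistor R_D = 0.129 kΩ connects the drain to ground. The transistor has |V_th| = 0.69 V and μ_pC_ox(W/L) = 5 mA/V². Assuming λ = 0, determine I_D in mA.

V_SG = V_DD − V_G = 2.48 − 1.34 = 1.14 V, so V_ov = 1.14 − 0.69 = 0.45 V.
Assume saturation: I_D = ½ k_p V_ov² = 0.5 × 5 × 0.45² = 0.506 mA, giving V_SD = V_DD − I_D R_D = 2.48 − 0.506 × 0.129 = 2.41 V.
V_SD = 2.41 V ≥ V_ov = 0.45 V, confirming saturation.

I_D = 0.506 mA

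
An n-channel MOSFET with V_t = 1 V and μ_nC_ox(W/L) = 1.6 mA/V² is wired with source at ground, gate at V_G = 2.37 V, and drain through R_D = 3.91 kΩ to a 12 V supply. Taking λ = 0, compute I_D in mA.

I_D = 1.50 mA

V_GS = V_G = 2.37 V, so V_ov = 2.37 − 1 = 1.37 V.
Assume saturation: I_D = ½ k_n V_ov² = 0.5 × 1.6 × 1.37² = 1.5 mA, giving V_DS = V_DD − I_D R_D = 12 − 1.5 × 3.91 = 6.13 V.
V_DS = 6.13 V ≥ V_ov = 1.37 V, confirming saturation.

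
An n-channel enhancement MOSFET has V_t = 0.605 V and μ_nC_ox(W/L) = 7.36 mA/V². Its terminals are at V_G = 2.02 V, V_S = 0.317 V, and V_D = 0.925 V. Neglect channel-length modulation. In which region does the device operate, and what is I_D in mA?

V_GS = V_G − V_S = 2.02 − 0.317 = 1.7 V; V_DS = V_D − V_S = 0.925 − 0.317 = 0.608 V.
V_ov = V_GS − V_t = 1.7 − 0.605 = 1.1 V.
Since V_DS = 0.608 V < V_ov = 1.1 V, the device is in the triode region.
I_D = k_n [V_ov · V_DS − ½ V_DS²] = 7.36 × [1.1 × 0.608 − 0.5 × 0.608²] = 3.55 mA.

Triode; I_D = 3.55 mA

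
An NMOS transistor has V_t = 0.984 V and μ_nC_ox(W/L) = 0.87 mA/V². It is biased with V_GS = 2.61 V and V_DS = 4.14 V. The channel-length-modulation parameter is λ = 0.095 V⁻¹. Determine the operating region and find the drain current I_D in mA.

V_ov = V_GS − V_t = 2.61 − 0.984 = 1.63 V.
Since V_DS = 4.14 V ≥ V_ov = 1.63 V, the device is in saturation.
I_D = ½ k_n V_ov² (1 + λ V_DS) = 0.5 × 0.87 × 1.63² × (1 + 0.095 × 4.14) = 1.6 mA.

Saturation; I_D = 1.60 mA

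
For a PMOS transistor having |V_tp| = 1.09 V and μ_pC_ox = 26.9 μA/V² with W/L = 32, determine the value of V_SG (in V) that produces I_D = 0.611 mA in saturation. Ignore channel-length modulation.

k_p = μ_pC_ox · (W/L) = 0.8608 mA/V².
In saturation I_D = ½ k_p (V_SG − |V_tp|)², so V_SG − |V_tp| = √(2 I_D / k_p) = √(2 × 0.611 / 0.8608) = 1.19 V.
V_SG = 1.09 + 1.19 = 2.28 V.

V_SG = 2.28 V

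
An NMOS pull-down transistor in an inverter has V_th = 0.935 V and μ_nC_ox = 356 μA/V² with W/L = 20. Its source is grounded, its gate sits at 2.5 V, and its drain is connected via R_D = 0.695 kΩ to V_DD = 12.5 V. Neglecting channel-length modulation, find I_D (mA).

V_GS = V_G = 2.5 V, so V_ov = 2.5 − 0.935 = 1.56 V.
k_n = μ_nC_ox · (W/L) = 7.12 mA/V².
Assume saturation: I_D = ½ k_n V_ov² = 0.5 × 7.12 × 1.56² = 8.72 mA, giving V_DS = V_DD − I_D R_D = 12.5 − 8.72 × 0.695 = 6.44 V.
V_DS = 6.44 V ≥ V_ov = 1.56 V, confirming saturation.

I_D = 8.72 mA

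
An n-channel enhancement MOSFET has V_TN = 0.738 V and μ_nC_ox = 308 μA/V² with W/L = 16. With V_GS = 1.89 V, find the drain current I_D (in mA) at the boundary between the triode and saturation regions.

At the boundary V_DS = V_ov = V_GS − V_TN = 1.89 − 0.738 = 1.15 V.
k_n = μ_nC_ox · (W/L) = 4.928 mA/V².
I_D = ½ k_n V_ov² = 0.5 × 4.928 × 1.15² = 3.27 mA.

I_D = 3.27 mA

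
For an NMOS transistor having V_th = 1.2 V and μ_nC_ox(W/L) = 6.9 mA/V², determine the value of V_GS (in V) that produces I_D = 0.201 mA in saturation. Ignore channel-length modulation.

In saturation I_D = ½ k_n (V_GS − V_th)², so V_GS − V_th = √(2 I_D / k_n) = √(2 × 0.201 / 6.9) = 0.241 V.
V_GS = 1.2 + 0.241 = 1.44 V.

V_GS = 1.44 V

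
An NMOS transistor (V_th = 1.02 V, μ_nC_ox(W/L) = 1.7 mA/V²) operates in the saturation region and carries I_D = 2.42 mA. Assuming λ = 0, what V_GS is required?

In saturation I_D = ½ k_n (V_GS − V_th)², so V_GS − V_th = √(2 I_D / k_n) = √(2 × 2.42 / 1.7) = 1.69 V.
V_GS = 1.02 + 1.69 = 2.71 V.

V_GS = 2.71 V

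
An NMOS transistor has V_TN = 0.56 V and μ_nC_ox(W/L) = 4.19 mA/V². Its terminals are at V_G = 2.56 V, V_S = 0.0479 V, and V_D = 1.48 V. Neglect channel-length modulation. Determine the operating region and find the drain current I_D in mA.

V_GS = V_G − V_S = 2.56 − 0.0479 = 2.51 V; V_DS = V_D − V_S = 1.48 − 0.0479 = 1.43 V.
V_ov = V_GS − V_TN = 2.51 − 0.56 = 1.95 V.
Since V_DS = 1.43 V < V_ov = 1.95 V, the device is in the triode region.
I_D = k_n [V_ov · V_DS − ½ V_DS²] = 4.19 × [1.95 × 1.43 − 0.5 × 1.43²] = 7.42 mA.

Triode; I_D = 7.42 mA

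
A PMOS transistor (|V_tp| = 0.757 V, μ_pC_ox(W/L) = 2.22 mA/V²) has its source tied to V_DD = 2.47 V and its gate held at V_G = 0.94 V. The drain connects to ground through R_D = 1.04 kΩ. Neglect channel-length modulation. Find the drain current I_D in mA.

I_D = 0.663 mA

V_SG = V_DD − V_G = 2.47 − 0.94 = 1.53 V, so V_ov = 1.53 − 0.757 = 0.773 V.
Assume saturation: I_D = ½ k_p V_ov² = 0.5 × 2.22 × 0.773² = 0.663 mA, giving V_SD = V_DD − I_D R_D = 2.47 − 0.663 × 1.04 = 1.78 V.
V_SD = 1.78 V ≥ V_ov = 0.773 V, confirming saturation.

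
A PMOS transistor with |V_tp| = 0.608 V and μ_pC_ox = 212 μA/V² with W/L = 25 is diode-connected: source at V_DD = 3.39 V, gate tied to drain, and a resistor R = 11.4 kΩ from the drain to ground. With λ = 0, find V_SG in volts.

With gate tied to drain, V_SG = V_SD ≥ V_SG − |V_tp|, so the device is in saturation.
k_p = μ_pC_ox · (W/L) = 5.3 mA/V².
KCL at the drain: ½ k_p (V_SG − |V_tp|)² = (V_DD − V_SG)/R.
Let x = V_SG − 0.608. Then 30.2 x² + x − 2.782 = 0, giving x = 0.287 V (positive root), so V_SG = 0.895 V.
I_D = (V_DD − V_SG)/R = (3.39 − 0.895) / 11.4 = 0.219 mA.

V_SG = 0.895 V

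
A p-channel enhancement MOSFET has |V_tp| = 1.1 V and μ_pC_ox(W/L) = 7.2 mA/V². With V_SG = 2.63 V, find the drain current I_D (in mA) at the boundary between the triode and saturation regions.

At the boundary V_SD = V_ov = V_SG − |V_tp| = 2.63 − 1.1 = 1.53 V.
I_D = ½ k_p V_ov² = 0.5 × 7.2 × 1.53² = 8.43 mA.

I_D = 8.43 mA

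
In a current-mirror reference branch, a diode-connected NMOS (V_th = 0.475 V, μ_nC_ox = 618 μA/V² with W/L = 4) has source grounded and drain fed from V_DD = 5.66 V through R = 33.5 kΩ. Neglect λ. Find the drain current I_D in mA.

With gate tied to drain, V_GS = V_DS ≥ V_GS − V_th, so the device is in saturation.
k_n = μ_nC_ox · (W/L) = 2.472 mA/V².
KCL at the drain: ½ k_n (V_GS − V_th)² = (V_DD − V_GS)/R.
Let x = V_GS − 0.475. Then 41.4 x² + x − 5.185 = 0, giving x = 0.342 V (positive root), so V_GS = 0.817 V.
I_D = (V_DD − V_GS)/R = (5.66 − 0.817) / 33.5 = 0.145 mA.

I_D = 0.145 mA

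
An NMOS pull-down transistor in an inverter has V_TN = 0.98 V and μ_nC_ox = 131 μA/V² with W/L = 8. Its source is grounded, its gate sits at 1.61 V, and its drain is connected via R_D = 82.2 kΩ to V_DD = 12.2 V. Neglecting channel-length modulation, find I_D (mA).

I_D = 0.145 mA

V_GS = V_G = 1.61 V, so V_ov = 1.61 − 0.98 = 0.63 V.
k_n = μ_nC_ox · (W/L) = 1.048 mA/V².
Assume saturation: I_D = ½ k_n V_ov² = 0.5 × 1.048 × 0.63² = 0.208 mA, giving V_DS = V_DD − I_D R_D = 12.2 − 0.208 × 82.2 = -4.9 V.
But -4.9 V < V_ov = 0.63 V, so the device is actually in triode.
In triode I_D = k_n[V_ov V_DS − ½ V_DS²] and I_D = (V_DD − V_DS)/R_D. Equating: 43.1 V_DS² − 55.27 V_DS + 12.2 = 0, giving V_DS = 0.283 V (the root below V_ov).
I_D = (12.2 − 0.283) / 82.2 = 0.145 mA.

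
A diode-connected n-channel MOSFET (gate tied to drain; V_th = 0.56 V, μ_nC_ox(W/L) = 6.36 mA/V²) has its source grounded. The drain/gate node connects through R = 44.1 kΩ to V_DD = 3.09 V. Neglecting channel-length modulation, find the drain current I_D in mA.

I_D = 0.0544 mA

With gate tied to drain, V_GS = V_DS ≥ V_GS − V_th, so the device is in saturation.
KCL at the drain: ½ k_n (V_GS − V_th)² = (V_DD − V_GS)/R.
Let x = V_GS − 0.56. Then 140 x² + x − 2.53 = 0, giving x = 0.131 V (positive root), so V_GS = 0.691 V.
I_D = (V_DD − V_GS)/R = (3.09 − 0.691) / 44.1 = 0.0544 mA.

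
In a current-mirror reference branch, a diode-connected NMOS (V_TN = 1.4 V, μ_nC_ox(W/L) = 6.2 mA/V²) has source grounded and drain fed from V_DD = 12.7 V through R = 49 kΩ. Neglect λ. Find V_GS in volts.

With gate tied to drain, V_GS = V_DS ≥ V_GS − V_TN, so the device is in saturation.
KCL at the drain: ½ k_n (V_GS − V_TN)² = (V_DD − V_GS)/R.
Let x = V_GS − 1.4. Then 152 x² + x − 11.3 = 0, giving x = 0.269 V (positive root), so V_GS = 1.67 V.
I_D = (V_DD − V_GS)/R = (12.7 − 1.67) / 49 = 0.225 mA.

V_GS = 1.67 V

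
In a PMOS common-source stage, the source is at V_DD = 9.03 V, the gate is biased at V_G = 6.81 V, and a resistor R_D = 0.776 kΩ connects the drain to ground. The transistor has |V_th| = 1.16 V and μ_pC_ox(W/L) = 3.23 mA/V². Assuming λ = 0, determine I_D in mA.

I_D = 1.81 mA

V_SG = V_DD − V_G = 9.03 − 6.81 = 2.22 V, so V_ov = 2.22 − 1.16 = 1.06 V.
Assume saturation: I_D = ½ k_p V_ov² = 0.5 × 3.23 × 1.06² = 1.81 mA, giving V_SD = V_DD − I_D R_D = 9.03 − 1.81 × 0.776 = 7.62 V.
V_SD = 7.62 V ≥ V_ov = 1.06 V, confirming saturation.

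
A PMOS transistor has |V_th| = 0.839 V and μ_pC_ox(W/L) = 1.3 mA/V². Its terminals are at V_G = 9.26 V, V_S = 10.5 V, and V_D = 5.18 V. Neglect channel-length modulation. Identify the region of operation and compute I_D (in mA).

Saturation; I_D = 0.105 mA

V_SG = V_S − V_G = 10.5 − 9.26 = 1.24 V; V_SD = V_S − V_D = 10.5 − 5.18 = 5.32 V.
V_ov = V_SG − |V_th| = 1.24 − 0.839 = 0.401 V.
Since V_SD = 5.32 V ≥ V_ov = 0.401 V, the device is in saturation.
I_D = ½ k_p V_ov² = 0.5 × 1.3 × 0.401² = 0.105 mA.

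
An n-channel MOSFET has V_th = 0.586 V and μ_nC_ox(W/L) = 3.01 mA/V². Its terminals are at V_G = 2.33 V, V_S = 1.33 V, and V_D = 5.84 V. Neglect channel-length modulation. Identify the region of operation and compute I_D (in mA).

Saturation; I_D = 0.258 mA

V_GS = V_G − V_S = 2.33 − 1.33 = 1 V; V_DS = V_D − V_S = 5.84 − 1.33 = 4.51 V.
V_ov = V_GS − V_th = 1 − 0.586 = 0.414 V.
Since V_DS = 4.51 V ≥ V_ov = 0.414 V, the device is in saturation.
I_D = ½ k_n V_ov² = 0.5 × 3.01 × 0.414² = 0.258 mA.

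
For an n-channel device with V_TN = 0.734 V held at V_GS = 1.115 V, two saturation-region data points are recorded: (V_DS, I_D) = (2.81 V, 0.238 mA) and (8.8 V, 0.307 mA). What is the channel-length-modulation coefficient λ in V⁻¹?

With V_GS fixed, I_D ∝ (1 + λ V_DS) in saturation, so I_D2/I_D1 = (1 + λ V_DS2)/(1 + λ V_DS1).
0.307/0.238 = 1.29 = (1 + 8.8 λ)/(1 + 2.81 λ).
Solving: λ (I_D1 V_DS2 − I_D2 V_DS1) = I_D2 − I_D1, so λ = (0.307 − 0.238) / (0.238 × 8.8 − 0.307 × 2.81) = 0.069 / 1.23 = 0.056 V⁻¹.

λ = 0.0560 V⁻¹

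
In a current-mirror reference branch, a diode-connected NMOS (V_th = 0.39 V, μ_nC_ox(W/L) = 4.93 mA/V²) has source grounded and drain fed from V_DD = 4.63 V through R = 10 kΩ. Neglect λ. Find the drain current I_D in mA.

With gate tied to drain, V_GS = V_DS ≥ V_GS − V_th, so the device is in saturation.
KCL at the drain: ½ k_n (V_GS − V_th)² = (V_DD − V_GS)/R.
Let x = V_GS − 0.39. Then 24.6 x² + x − 4.24 = 0, giving x = 0.395 V (positive root), so V_GS = 0.785 V.
I_D = (V_DD − V_GS)/R = (4.63 − 0.785) / 10 = 0.385 mA.

I_D = 0.385 mA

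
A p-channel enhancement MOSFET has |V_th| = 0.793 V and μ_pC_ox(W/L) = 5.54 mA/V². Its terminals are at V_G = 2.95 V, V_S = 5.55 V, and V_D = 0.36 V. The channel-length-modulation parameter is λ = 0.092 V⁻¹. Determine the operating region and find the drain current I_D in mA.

Saturation; I_D = 13.4 mA

V_SG = V_S − V_G = 5.55 − 2.95 = 2.6 V; V_SD = V_S − V_D = 5.55 − 0.36 = 5.19 V.
V_ov = V_SG − |V_th| = 2.6 − 0.793 = 1.81 V.
Since V_SD = 5.19 V ≥ V_ov = 1.81 V, the device is in saturation.
I_D = ½ k_p V_ov² (1 + λ V_SD) = 0.5 × 5.54 × 1.81² × (1 + 0.092 × 5.19) = 13.4 mA.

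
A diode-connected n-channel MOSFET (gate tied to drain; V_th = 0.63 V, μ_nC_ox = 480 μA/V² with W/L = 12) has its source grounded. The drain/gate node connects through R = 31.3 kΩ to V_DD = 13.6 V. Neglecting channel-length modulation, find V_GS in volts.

V_GS = 1.00 V

With gate tied to drain, V_GS = V_DS ≥ V_GS − V_th, so the device is in saturation.
k_n = μ_nC_ox · (W/L) = 5.76 mA/V².
KCL at the drain: ½ k_n (V_GS − V_th)² = (V_DD − V_GS)/R.
Let x = V_GS − 0.63. Then 90.1 x² + x − 12.97 = 0, giving x = 0.374 V (positive root), so V_GS = 1 V.
I_D = (V_DD − V_GS)/R = (13.6 − 1) / 31.3 = 0.402 mA.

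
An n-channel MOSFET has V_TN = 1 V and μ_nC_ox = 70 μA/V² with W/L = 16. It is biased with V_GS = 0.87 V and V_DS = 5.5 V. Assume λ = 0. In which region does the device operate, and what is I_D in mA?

V_GS = 0.87 V < V_TN = 1 V, so the transistor is in cutoff.

Cutoff; I_D = 0 mA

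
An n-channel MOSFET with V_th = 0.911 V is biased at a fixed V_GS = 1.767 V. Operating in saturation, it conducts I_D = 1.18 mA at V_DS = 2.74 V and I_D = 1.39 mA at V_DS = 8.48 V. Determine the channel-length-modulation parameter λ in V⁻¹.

With V_GS fixed, I_D ∝ (1 + λ V_DS) in saturation, so I_D2/I_D1 = (1 + λ V_DS2)/(1 + λ V_DS1).
1.39/1.18 = 1.178 = (1 + 8.48 λ)/(1 + 2.74 λ).
Solving: λ (I_D1 V_DS2 − I_D2 V_DS1) = I_D2 − I_D1, so λ = (1.39 − 1.18) / (1.18 × 8.48 − 1.39 × 2.74) = 0.21 / 6.2 = 0.0339 V⁻¹.

λ = 0.0339 V⁻¹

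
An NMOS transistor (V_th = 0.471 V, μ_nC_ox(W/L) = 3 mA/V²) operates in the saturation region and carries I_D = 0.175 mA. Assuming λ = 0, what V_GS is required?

V_GS = 0.813 V

In saturation I_D = ½ k_n (V_GS − V_th)², so V_GS − V_th = √(2 I_D / k_n) = √(2 × 0.175 / 3) = 0.342 V.
V_GS = 0.471 + 0.342 = 0.813 V.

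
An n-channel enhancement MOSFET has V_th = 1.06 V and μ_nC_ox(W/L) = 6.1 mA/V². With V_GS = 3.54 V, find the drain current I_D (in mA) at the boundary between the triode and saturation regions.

At the boundary V_DS = V_ov = V_GS − V_th = 3.54 − 1.06 = 2.48 V.
I_D = ½ k_n V_ov² = 0.5 × 6.1 × 2.48² = 18.8 mA.

I_D = 18.8 mA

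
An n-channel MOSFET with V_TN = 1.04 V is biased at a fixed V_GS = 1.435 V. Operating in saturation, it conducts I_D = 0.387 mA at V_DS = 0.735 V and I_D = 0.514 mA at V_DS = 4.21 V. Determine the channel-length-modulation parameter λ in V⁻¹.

With V_GS fixed, I_D ∝ (1 + λ V_DS) in saturation, so I_D2/I_D1 = (1 + λ V_DS2)/(1 + λ V_DS1).
0.514/0.387 = 1.328 = (1 + 4.21 λ)/(1 + 0.735 λ).
Solving: λ (I_D1 V_DS2 − I_D2 V_DS1) = I_D2 − I_D1, so λ = (0.514 − 0.387) / (0.387 × 4.21 − 0.514 × 0.735) = 0.127 / 1.25 = 0.101 V⁻¹.

λ = 0.101 V⁻¹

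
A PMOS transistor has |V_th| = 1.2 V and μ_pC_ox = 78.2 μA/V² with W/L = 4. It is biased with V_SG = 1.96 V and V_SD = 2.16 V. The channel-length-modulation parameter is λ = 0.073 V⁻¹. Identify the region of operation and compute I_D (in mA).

k_p = μ_pC_ox · (W/L) = 0.3128 mA/V².
V_ov = V_SG − |V_th| = 1.96 − 1.2 = 0.76 V.
Since V_SD = 2.16 V ≥ V_ov = 0.76 V, the device is in saturation.
I_D = ½ k_p V_ov² (1 + λ V_SD) = 0.5 × 0.3128 × 0.76² × (1 + 0.073 × 2.16) = 0.105 mA.

Saturation; I_D = 0.105 mA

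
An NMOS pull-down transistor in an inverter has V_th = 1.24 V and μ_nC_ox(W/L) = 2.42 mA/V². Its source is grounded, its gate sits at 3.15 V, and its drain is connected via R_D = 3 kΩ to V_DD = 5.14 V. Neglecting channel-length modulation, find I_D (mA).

I_D = 1.59 mA

V_GS = V_G = 3.15 V, so V_ov = 3.15 − 1.24 = 1.91 V.
Assume saturation: I_D = ½ k_n V_ov² = 0.5 × 2.42 × 1.91² = 4.41 mA, giving V_DS = V_DD − I_D R_D = 5.14 − 4.41 × 3 = -8.1 V.
But -8.1 V < V_ov = 1.91 V, so the device is actually in triode.
In triode I_D = k_n[V_ov V_DS − ½ V_DS²] and I_D = (V_DD − V_DS)/R_D. Equating: 3.63 V_DS² − 14.87 V_DS + 5.14 = 0, giving V_DS = 0.381 V (the root below V_ov).
I_D = (5.14 − 0.381) / 3 = 1.59 mA.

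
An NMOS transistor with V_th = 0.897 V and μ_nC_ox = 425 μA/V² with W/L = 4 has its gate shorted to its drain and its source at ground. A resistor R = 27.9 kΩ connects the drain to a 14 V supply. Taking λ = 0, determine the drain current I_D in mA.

I_D = 0.444 mA

With gate tied to drain, V_GS = V_DS ≥ V_GS − V_th, so the device is in saturation.
k_n = μ_nC_ox · (W/L) = 1.7 mA/V².
KCL at the drain: ½ k_n (V_GS − V_th)² = (V_DD − V_GS)/R.
Let x = V_GS − 0.897. Then 23.7 x² + x − 13.1 = 0, giving x = 0.723 V (positive root), so V_GS = 1.62 V.
I_D = (V_DD − V_GS)/R = (14 − 1.62) / 27.9 = 0.444 mA.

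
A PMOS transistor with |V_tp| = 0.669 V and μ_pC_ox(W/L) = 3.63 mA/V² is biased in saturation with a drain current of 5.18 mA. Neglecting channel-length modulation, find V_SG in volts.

V_SG = 2.36 V

In saturation I_D = ½ k_p (V_SG − |V_tp|)², so V_SG − |V_tp| = √(2 I_D / k_p) = √(2 × 5.18 / 3.63) = 1.69 V.
V_SG = 0.669 + 1.69 = 2.36 V.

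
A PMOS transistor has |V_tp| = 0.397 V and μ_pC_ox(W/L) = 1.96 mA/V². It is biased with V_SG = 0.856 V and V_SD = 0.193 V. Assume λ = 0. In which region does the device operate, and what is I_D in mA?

Triode; I_D = 0.137 mA

V_ov = V_SG − |V_tp| = 0.856 − 0.397 = 0.459 V.
Since V_SD = 0.193 V < V_ov = 0.459 V, the device is in the triode region.
I_D = k_p [V_ov · V_SD − ½ V_SD²] = 1.96 × [0.459 × 0.193 − 0.5 × 0.193²] = 0.137 mA.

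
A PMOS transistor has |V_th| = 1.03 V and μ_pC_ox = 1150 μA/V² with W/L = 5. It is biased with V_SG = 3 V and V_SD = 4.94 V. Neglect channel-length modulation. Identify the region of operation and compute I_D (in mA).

Saturation; I_D = 11.2 mA

k_p = μ_pC_ox · (W/L) = 5.75 mA/V².
V_ov = V_SG − |V_th| = 3 − 1.03 = 1.97 V.
Since V_SD = 4.94 V ≥ V_ov = 1.97 V, the device is in saturation.
I_D = ½ k_p V_ov² = 0.5 × 5.75 × 1.97² = 11.2 mA.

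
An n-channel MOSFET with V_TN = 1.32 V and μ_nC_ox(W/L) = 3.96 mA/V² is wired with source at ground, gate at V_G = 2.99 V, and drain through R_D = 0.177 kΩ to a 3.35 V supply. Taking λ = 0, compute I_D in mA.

I_D = 5.52 mA

V_GS = V_G = 2.99 V, so V_ov = 2.99 − 1.32 = 1.67 V.
Assume saturation: I_D = ½ k_n V_ov² = 0.5 × 3.96 × 1.67² = 5.52 mA, giving V_DS = V_DD − I_D R_D = 3.35 − 5.52 × 0.177 = 2.37 V.
V_DS = 2.37 V ≥ V_ov = 1.67 V, confirming saturation.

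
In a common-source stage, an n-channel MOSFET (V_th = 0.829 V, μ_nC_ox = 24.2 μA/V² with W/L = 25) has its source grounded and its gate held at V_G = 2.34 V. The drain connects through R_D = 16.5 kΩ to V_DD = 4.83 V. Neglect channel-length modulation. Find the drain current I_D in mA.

I_D = 0.272 mA

V_GS = V_G = 2.34 V, so V_ov = 2.34 − 0.829 = 1.51 V.
k_n = μ_nC_ox · (W/L) = 0.605 mA/V².
Assume saturation: I_D = ½ k_n V_ov² = 0.5 × 0.605 × 1.51² = 0.691 mA, giving V_DS = V_DD − I_D R_D = 4.83 − 0.691 × 16.5 = -6.57 V.
But -6.57 V < V_ov = 1.51 V, so the device is actually in triode.
In triode I_D = k_n[V_ov V_DS − ½ V_DS²] and I_D = (V_DD − V_DS)/R_D. Equating: 4.99 V_DS² − 16.08 V_DS + 4.83 = 0, giving V_DS = 0.335 V (the root below V_ov).
I_D = (4.83 − 0.335) / 16.5 = 0.272 mA.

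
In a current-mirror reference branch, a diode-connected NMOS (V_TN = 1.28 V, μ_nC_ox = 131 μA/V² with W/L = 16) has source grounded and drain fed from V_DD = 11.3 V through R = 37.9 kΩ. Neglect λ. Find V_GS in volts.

V_GS = 1.77 V

With gate tied to drain, V_GS = V_DS ≥ V_GS − V_TN, so the device is in saturation.
k_n = μ_nC_ox · (W/L) = 2.096 mA/V².
KCL at the drain: ½ k_n (V_GS − V_TN)² = (V_DD − V_GS)/R.
Let x = V_GS − 1.28. Then 39.7 x² + x − 10.02 = 0, giving x = 0.49 V (positive root), so V_GS = 1.77 V.
I_D = (V_DD − V_GS)/R = (11.3 − 1.77) / 37.9 = 0.251 mA.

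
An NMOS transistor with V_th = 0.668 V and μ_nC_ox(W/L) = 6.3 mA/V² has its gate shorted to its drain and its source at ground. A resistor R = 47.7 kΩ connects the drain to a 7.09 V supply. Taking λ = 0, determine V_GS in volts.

V_GS = 0.871 V

With gate tied to drain, V_GS = V_DS ≥ V_GS − V_th, so the device is in saturation.
KCL at the drain: ½ k_n (V_GS − V_th)² = (V_DD − V_GS)/R.
Let x = V_GS − 0.668. Then 150 x² + x − 6.422 = 0, giving x = 0.203 V (positive root), so V_GS = 0.871 V.
I_D = (V_DD − V_GS)/R = (7.09 − 0.871) / 47.7 = 0.13 mA.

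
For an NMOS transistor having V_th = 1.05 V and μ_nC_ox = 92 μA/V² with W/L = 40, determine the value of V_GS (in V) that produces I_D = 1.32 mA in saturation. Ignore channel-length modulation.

k_n = μ_nC_ox · (W/L) = 3.68 mA/V².
In saturation I_D = ½ k_n (V_GS − V_th)², so V_GS − V_th = √(2 I_D / k_n) = √(2 × 1.32 / 3.68) = 0.847 V.
V_GS = 1.05 + 0.847 = 1.9 V.

V_GS = 1.90 V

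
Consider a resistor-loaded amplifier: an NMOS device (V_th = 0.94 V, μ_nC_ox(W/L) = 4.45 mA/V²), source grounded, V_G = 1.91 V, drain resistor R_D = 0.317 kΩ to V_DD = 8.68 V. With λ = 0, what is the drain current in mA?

V_GS = V_G = 1.91 V, so V_ov = 1.91 − 0.94 = 0.97 V.
Assume saturation: I_D = ½ k_n V_ov² = 0.5 × 4.45 × 0.97² = 2.09 mA, giving V_DS = V_DD − I_D R_D = 8.68 − 2.09 × 0.317 = 8.02 V.
V_DS = 8.02 V ≥ V_ov = 0.97 V, confirming saturation.

I_D = 2.09 mA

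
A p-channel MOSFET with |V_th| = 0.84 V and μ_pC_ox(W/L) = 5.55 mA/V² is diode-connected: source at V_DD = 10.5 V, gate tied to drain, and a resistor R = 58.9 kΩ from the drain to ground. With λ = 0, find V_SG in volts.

V_SG = 1.08 V

With gate tied to drain, V_SG = V_SD ≥ V_SG − |V_th|, so the device is in saturation.
KCL at the drain: ½ k_p (V_SG − |V_th|)² = (V_DD − V_SG)/R.
Let x = V_SG − 0.84. Then 163 x² + x − 9.66 = 0, giving x = 0.24 V (positive root), so V_SG = 1.08 V.
I_D = (V_DD − V_SG)/R = (10.5 − 1.08) / 58.9 = 0.16 mA.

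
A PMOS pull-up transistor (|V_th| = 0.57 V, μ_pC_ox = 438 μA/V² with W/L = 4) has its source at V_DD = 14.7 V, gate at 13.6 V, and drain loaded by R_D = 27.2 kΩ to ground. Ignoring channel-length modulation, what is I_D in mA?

V_SG = V_DD − V_G = 14.7 − 13.6 = 1.1 V, so V_ov = 1.1 − 0.57 = 0.53 V.
k_p = μ_pC_ox · (W/L) = 1.752 mA/V².
Assume saturation: I_D = ½ k_p V_ov² = 0.5 × 1.752 × 0.53² = 0.246 mA, giving V_SD = V_DD − I_D R_D = 14.7 − 0.246 × 27.2 = 8.01 V.
V_SD = 8.01 V ≥ V_ov = 0.53 V, confirming saturation.

I_D = 0.246 mA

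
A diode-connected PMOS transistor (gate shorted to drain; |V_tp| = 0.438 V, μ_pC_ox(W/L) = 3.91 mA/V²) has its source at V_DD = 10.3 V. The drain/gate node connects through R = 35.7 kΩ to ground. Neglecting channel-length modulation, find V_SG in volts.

V_SG = 0.807 V

With gate tied to drain, V_SG = V_SD ≥ V_SG − |V_tp|, so the device is in saturation.
KCL at the drain: ½ k_p (V_SG − |V_tp|)² = (V_DD − V_SG)/R.
Let x = V_SG − 0.438. Then 69.8 x² + x − 9.862 = 0, giving x = 0.369 V (positive root), so V_SG = 0.807 V.
I_D = (V_DD − V_SG)/R = (10.3 − 0.807) / 35.7 = 0.266 mA.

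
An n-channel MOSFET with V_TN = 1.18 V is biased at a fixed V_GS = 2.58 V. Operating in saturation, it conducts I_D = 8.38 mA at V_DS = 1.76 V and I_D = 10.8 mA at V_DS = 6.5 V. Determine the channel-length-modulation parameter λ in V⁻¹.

λ = 0.0682 V⁻¹

With V_GS fixed, I_D ∝ (1 + λ V_DS) in saturation, so I_D2/I_D1 = (1 + λ V_DS2)/(1 + λ V_DS1).
10.8/8.38 = 1.289 = (1 + 6.5 λ)/(1 + 1.76 λ).
Solving: λ (I_D1 V_DS2 − I_D2 V_DS1) = I_D2 − I_D1, so λ = (10.8 − 8.38) / (8.38 × 6.5 − 10.8 × 1.76) = 2.42 / 35.5 = 0.0682 V⁻¹.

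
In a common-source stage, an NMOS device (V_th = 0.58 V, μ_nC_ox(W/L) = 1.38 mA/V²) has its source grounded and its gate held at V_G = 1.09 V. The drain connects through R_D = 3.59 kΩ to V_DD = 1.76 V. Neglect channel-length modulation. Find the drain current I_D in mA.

I_D = 0.179 mA

V_GS = V_G = 1.09 V, so V_ov = 1.09 − 0.58 = 0.51 V.
Assume saturation: I_D = ½ k_n V_ov² = 0.5 × 1.38 × 0.51² = 0.179 mA, giving V_DS = V_DD − I_D R_D = 1.76 − 0.179 × 3.59 = 1.12 V.
V_DS = 1.12 V ≥ V_ov = 0.51 V, confirming saturation.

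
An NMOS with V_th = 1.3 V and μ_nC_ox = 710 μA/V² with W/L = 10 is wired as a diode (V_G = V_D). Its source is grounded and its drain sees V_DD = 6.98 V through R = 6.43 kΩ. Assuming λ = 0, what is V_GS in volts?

V_GS = 1.78 V

With gate tied to drain, V_GS = V_DS ≥ V_GS − V_th, so the device is in saturation.
k_n = μ_nC_ox · (W/L) = 7.1 mA/V².
KCL at the drain: ½ k_n (V_GS − V_th)² = (V_DD − V_GS)/R.
Let x = V_GS − 1.3. Then 22.8 x² + x − 5.68 = 0, giving x = 0.477 V (positive root), so V_GS = 1.78 V.
I_D = (V_DD − V_GS)/R = (6.98 − 1.78) / 6.43 = 0.809 mA.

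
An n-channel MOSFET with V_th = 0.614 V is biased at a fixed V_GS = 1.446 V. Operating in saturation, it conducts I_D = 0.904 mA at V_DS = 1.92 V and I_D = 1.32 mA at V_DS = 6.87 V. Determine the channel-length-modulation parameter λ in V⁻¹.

λ = 0.113 V⁻¹

With V_GS fixed, I_D ∝ (1 + λ V_DS) in saturation, so I_D2/I_D1 = (1 + λ V_DS2)/(1 + λ V_DS1).
1.32/0.904 = 1.46 = (1 + 6.87 λ)/(1 + 1.92 λ).
Solving: λ (I_D1 V_DS2 − I_D2 V_DS1) = I_D2 − I_D1, so λ = (1.32 − 0.904) / (0.904 × 6.87 − 1.32 × 1.92) = 0.416 / 3.68 = 0.113 V⁻¹.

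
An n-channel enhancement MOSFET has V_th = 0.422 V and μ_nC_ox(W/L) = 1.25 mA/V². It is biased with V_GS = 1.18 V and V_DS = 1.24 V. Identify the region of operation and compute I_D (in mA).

Saturation; I_D = 0.359 mA

V_ov = V_GS − V_th = 1.18 − 0.422 = 0.758 V.
Since V_DS = 1.24 V ≥ V_ov = 0.758 V, the device is in saturation.
I_D = ½ k_n V_ov² = 0.5 × 1.25 × 0.758² = 0.359 mA.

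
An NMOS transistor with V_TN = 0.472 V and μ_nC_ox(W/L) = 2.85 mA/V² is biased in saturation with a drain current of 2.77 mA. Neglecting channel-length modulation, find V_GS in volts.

In saturation I_D = ½ k_n (V_GS − V_TN)², so V_GS − V_TN = √(2 I_D / k_n) = √(2 × 2.77 / 2.85) = 1.39 V.
V_GS = 0.472 + 1.39 = 1.87 V.

V_GS = 1.87 V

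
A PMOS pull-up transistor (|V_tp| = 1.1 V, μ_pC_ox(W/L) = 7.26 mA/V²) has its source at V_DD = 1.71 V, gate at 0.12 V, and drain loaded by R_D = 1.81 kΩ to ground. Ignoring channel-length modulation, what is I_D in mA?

V_SG = V_DD − V_G = 1.71 − 0.12 = 1.59 V, so V_ov = 1.59 − 1.1 = 0.49 V.
Assume saturation: I_D = ½ k_p V_ov² = 0.5 × 7.26 × 0.49² = 0.872 mA, giving V_SD = V_DD − I_D R_D = 1.71 − 0.872 × 1.81 = 0.132 V.
But 0.132 V < V_ov = 0.49 V, so the device is actually in triode.
In triode I_D = k_p[V_ov V_SD − ½ V_SD²] and I_D = (V_DD − V_SD)/R_D. Equating: 6.57 V_SD² − 7.439 V_SD + 1.71 = 0, giving V_SD = 0.321 V (the root below V_ov).
I_D = (1.71 − 0.321) / 1.81 = 0.768 mA.

I_D = 0.768 mA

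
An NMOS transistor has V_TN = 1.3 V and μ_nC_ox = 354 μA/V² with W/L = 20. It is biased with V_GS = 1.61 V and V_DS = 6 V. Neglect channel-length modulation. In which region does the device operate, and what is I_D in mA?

k_n = μ_nC_ox · (W/L) = 7.08 mA/V².
V_ov = V_GS − V_TN = 1.61 − 1.3 = 0.31 V.
Since V_DS = 6 V ≥ V_ov = 0.31 V, the device is in saturation.
I_D = ½ k_n V_ov² = 0.5 × 7.08 × 0.31² = 0.34 mA.

Saturation; I_D = 0.340 mA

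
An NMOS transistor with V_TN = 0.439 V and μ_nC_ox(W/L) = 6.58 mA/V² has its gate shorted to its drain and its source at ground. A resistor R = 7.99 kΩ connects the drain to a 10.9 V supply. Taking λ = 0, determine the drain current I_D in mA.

I_D = 1.23 mA

With gate tied to drain, V_GS = V_DS ≥ V_GS − V_TN, so the device is in saturation.
KCL at the drain: ½ k_n (V_GS − V_TN)² = (V_DD − V_GS)/R.
Let x = V_GS − 0.439. Then 26.3 x² + x − 10.46 = 0, giving x = 0.612 V (positive root), so V_GS = 1.05 V.
I_D = (V_DD − V_GS)/R = (10.9 − 1.05) / 7.99 = 1.23 mA.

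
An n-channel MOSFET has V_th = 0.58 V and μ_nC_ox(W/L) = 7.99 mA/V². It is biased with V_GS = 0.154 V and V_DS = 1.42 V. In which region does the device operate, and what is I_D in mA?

V_GS = 0.154 V < V_th = 0.58 V, so the transistor is in cutoff.

Cutoff; I_D = 0 mA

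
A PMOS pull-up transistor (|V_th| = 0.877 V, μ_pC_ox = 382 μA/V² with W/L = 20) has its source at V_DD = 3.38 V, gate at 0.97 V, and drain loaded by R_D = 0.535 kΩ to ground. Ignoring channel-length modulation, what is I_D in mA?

V_SG = V_DD − V_G = 3.38 − 0.97 = 2.41 V, so V_ov = 2.41 − 0.877 = 1.53 V.
k_p = μ_pC_ox · (W/L) = 7.64 mA/V².
Assume saturation: I_D = ½ k_p V_ov² = 0.5 × 7.64 × 1.53² = 8.98 mA, giving V_SD = V_DD − I_D R_D = 3.38 − 8.98 × 0.535 = -1.42 V.
But -1.42 V < V_ov = 1.53 V, so the device is actually in triode.
In triode I_D = k_p[V_ov V_SD − ½ V_SD²] and I_D = (V_DD − V_SD)/R_D. Equating: 2.04 V_SD² − 7.266 V_SD + 3.38 = 0, giving V_SD = 0.55 V (the root below V_ov).
I_D = (3.38 − 0.55) / 0.535 = 5.29 mA.

I_D = 5.29 mA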